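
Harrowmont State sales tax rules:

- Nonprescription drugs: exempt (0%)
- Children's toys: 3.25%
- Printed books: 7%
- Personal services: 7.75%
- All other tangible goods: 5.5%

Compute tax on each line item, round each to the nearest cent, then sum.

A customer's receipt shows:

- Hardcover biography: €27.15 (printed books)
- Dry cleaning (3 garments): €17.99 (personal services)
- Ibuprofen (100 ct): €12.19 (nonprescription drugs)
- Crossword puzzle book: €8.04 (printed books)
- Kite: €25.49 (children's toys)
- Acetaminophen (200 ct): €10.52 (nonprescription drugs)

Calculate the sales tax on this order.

Hardcover biography €27.15: printed books → 7% → €1.90
Dry cleaning (3 garments) €17.99: personal services → 7.75% → €1.39
Ibuprofen (100 ct) €12.19: nonprescription drugs → 0% → €0.00
Crossword puzzle book €8.04: printed books → 7% → €0.56
Kite €25.49: children's toys → 3.25% → €0.83
Acetaminophen (200 ct) €10.52: nonprescription drugs → 0% → €0.00
Total tax = €1.90 + €1.39 + €0.56 + €0.83 = €4.68

€4.68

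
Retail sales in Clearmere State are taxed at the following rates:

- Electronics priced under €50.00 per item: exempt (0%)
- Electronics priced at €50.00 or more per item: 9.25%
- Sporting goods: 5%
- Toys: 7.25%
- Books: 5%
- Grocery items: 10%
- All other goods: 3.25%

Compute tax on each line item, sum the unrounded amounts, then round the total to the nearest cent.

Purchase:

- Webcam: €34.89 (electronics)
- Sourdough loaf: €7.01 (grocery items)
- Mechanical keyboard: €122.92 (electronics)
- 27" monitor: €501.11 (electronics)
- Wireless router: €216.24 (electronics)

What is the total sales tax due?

€78.43

Webcam €34.89: electronics, under €50.00 → 0% → €0.00
Sourdough loaf €7.01: grocery items → 10% → €0.701
Mechanical keyboard €122.92: electronics, €50.00 or more → 9.25% → €11.3701
27" monitor €501.11: electronics, €50.00 or more → 9.25% → €46.352675
Wireless router €216.24: electronics, €50.00 or more → 9.25% → €20.0022
Unrounded tax sum = €78.425975 → €78.43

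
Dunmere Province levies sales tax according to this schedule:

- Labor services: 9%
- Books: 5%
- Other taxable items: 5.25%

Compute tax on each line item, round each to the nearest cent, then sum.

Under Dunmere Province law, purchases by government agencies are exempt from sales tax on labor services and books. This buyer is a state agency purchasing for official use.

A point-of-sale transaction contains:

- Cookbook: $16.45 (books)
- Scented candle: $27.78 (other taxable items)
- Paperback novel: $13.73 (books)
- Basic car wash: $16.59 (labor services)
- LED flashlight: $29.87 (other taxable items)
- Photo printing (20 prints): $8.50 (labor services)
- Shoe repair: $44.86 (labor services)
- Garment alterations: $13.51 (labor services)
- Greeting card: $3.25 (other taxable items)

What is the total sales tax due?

Cookbook $16.45: books, buyer-exempt → 0% → $0.00
Scented candle $27.78: other taxable items → 5.25% → $1.46
Paperback novel $13.73: books, buyer-exempt → 0% → $0.00
Basic car wash $16.59: labor services, buyer-exempt → 0% → $0.00
LED flashlight $29.87: other taxable items → 5.25% → $1.57
Photo printing (20 prints) $8.50: labor services, buyer-exempt → 0% → $0.00
Shoe repair $44.86: labor services, buyer-exempt → 0% → $0.00
Garment alterations $13.51: labor services, buyer-exempt → 0% → $0.00
Greeting card $3.25: other taxable items → 5.25% → $0.17
Total tax = $1.46 + $1.57 + $0.17 = $3.20

$3.20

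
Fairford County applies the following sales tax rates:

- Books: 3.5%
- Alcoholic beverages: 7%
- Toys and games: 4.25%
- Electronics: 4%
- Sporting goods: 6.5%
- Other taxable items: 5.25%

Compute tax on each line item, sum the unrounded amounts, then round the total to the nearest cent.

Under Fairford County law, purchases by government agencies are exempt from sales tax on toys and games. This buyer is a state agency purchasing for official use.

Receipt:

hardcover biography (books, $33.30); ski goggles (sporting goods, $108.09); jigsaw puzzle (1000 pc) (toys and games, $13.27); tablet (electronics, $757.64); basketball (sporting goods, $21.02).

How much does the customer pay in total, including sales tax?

$973.18

Hardcover biography $33.30: books → 3.5% → $1.1655
Ski goggles $108.09: sporting goods → 6.5% → $7.02585
Jigsaw puzzle (1000 pc) $13.27: toys and games, buyer-exempt → 0% → $0.00
Tablet $757.64: electronics → 4% → $30.3056
Basketball $21.02: sporting goods → 6.5% → $1.3663
Subtotal = $933.32; unrounded tax = $39.86325 → $39.86; total due = $973.18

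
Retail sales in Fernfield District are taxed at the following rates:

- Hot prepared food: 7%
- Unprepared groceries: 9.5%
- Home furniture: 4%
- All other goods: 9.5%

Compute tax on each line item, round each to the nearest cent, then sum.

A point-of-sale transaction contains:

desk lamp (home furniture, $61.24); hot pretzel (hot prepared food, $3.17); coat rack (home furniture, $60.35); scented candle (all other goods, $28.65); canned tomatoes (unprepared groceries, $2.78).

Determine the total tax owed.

$8.06

Desk lamp $61.24: home furniture → 4% → $2.45
Hot pretzel $3.17: hot prepared food → 7% → $0.22
Coat rack $60.35: home furniture → 4% → $2.41
Scented candle $28.65: all other goods → 9.5% → $2.72
Canned tomatoes $2.78: unprepared groceries → 9.5% → $0.26
Total tax = $2.45 + $0.22 + $2.41 + $2.72 + $0.26 = $8.06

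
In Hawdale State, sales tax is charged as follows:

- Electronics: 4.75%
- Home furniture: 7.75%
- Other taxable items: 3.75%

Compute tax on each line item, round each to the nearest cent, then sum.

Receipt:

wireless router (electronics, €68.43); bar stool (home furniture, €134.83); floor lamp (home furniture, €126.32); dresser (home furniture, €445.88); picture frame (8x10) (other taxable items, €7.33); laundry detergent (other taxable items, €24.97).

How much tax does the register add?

€59.26

Wireless router €68.43: electronics → 4.75% → €3.25
Bar stool €134.83: home furniture → 7.75% → €10.45
Floor lamp €126.32: home furniture → 7.75% → €9.79
Dresser €445.88: home furniture → 7.75% → €34.56
Picture frame (8x10) €7.33: other taxable items → 3.75% → €0.27
Laundry detergent €24.97: other taxable items → 3.75% → €0.94
Total tax = €3.25 + €10.45 + €9.79 + €34.56 + €0.27 + €0.94 = €59.26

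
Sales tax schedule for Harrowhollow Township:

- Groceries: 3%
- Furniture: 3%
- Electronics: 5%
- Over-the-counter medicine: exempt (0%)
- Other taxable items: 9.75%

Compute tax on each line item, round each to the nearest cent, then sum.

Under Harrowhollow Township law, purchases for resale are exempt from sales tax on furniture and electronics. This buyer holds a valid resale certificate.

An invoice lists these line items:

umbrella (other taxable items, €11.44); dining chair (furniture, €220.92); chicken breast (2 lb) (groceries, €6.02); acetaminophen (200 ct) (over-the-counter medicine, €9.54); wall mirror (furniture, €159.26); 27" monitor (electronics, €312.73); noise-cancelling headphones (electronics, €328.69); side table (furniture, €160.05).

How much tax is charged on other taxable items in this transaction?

€1.12

Umbrella €11.44: other taxable items → 9.75% → €1.12
Tax on other taxable items = €1.12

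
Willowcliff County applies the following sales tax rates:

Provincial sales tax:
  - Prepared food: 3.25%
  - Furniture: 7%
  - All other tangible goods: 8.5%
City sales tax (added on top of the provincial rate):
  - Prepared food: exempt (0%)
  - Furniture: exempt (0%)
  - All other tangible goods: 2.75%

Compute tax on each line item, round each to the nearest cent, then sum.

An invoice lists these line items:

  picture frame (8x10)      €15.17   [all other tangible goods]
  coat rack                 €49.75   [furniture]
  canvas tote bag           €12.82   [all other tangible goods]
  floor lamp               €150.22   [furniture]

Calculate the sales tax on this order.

Picture frame (8x10) €15.17: all other tangible goods → 8.5% + 2.75% city = 11.25% → €1.71
Coat rack €49.75: furniture → 7% + 0% city = 7% → €3.48
Canvas tote bag €12.82: all other tangible goods → 8.5% + 2.75% city = 11.25% → €1.44
Floor lamp €150.22: furniture → 7% + 0% city = 7% → €10.52
Total tax = €1.71 + €3.48 + €1.44 + €10.52 = €17.15

€17.15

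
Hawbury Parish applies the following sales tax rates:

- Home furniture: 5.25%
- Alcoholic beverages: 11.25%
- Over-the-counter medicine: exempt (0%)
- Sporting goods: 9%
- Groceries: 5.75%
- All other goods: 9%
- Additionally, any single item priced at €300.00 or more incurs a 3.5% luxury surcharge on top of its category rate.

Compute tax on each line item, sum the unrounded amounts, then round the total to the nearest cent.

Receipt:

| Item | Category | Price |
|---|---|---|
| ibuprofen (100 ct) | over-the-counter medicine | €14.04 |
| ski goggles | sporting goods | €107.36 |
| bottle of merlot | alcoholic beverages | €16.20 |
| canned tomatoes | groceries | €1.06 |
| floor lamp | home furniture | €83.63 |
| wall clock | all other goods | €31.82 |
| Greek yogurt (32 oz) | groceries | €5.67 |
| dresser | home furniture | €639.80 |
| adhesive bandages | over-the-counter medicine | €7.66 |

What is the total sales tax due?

Ibuprofen (100 ct) €14.04: over-the-counter medicine → 0% → €0.00
Ski goggles €107.36: sporting goods → 9% → €9.6624
Bottle of merlot €16.20: alcoholic beverages → 11.25% → €1.8225
Canned tomatoes €1.06: groceries → 5.75% → €0.06095
Floor lamp €83.63: home furniture → 5.25% → €4.390575
Wall clock €31.82: all other goods → 9% → €2.8638
Greek yogurt (32 oz) €5.67: groceries → 5.75% → €0.326025
Dresser €639.80: home furniture → 5.25% + 3.5% surcharge = 8.75% → €55.9825
Adhesive bandages €7.66: over-the-counter medicine → 0% → €0.00
Unrounded tax sum = €75.10875 → €75.11

€75.11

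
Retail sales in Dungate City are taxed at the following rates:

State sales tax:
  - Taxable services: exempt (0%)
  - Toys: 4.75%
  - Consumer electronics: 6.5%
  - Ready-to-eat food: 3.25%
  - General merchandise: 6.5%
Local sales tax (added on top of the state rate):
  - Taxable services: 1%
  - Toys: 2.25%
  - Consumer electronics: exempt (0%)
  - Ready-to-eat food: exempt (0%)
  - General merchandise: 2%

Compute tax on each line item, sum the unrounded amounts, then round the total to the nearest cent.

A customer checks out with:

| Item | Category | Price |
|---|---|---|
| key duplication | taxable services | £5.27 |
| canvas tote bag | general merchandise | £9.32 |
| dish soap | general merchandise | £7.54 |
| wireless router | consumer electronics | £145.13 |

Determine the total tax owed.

£10.92

Key duplication £5.27: taxable services → 0% + 1% local = 1% → £0.0527
Canvas tote bag £9.32: general merchandise → 6.5% + 2% local = 8.5% → £0.7922
Dish soap £7.54: general merchandise → 6.5% + 2% local = 8.5% → £0.6409
Wireless router £145.13: consumer electronics → 6.5% + 0% local = 6.5% → £9.43345
Unrounded tax sum = £10.91925 → £10.92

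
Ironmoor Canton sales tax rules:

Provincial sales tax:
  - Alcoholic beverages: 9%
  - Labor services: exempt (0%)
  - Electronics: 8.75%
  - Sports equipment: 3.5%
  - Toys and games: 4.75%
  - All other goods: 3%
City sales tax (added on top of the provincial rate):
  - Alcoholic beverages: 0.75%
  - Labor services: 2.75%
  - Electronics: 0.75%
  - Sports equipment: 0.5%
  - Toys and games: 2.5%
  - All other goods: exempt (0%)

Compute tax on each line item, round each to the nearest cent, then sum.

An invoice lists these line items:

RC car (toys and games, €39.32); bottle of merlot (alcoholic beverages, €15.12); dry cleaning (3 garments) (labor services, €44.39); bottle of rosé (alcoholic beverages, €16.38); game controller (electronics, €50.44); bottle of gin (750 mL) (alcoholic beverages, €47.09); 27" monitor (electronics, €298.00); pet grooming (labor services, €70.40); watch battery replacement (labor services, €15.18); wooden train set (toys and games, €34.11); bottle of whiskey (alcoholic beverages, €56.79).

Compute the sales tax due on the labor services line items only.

Dry cleaning (3 garments) €44.39: labor services → 0% + 2.75% city = 2.75% → €1.22
Pet grooming €70.40: labor services → 0% + 2.75% city = 2.75% → €1.94
Watch battery replacement €15.18: labor services → 0% + 2.75% city = 2.75% → €0.42
Tax on labor services = €1.22 + €1.94 + €0.42 = €3.58

€3.58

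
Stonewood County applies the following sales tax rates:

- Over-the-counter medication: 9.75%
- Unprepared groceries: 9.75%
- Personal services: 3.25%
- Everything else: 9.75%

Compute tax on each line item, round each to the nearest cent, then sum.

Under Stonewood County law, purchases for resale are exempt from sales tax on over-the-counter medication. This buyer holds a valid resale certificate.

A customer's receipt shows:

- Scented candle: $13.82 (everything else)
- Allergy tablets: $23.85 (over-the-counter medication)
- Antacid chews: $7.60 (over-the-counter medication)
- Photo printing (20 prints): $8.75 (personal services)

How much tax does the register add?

Scented candle $13.82: everything else → 9.75% → $1.35
Allergy tablets $23.85: over-the-counter medication, buyer-exempt → 0% → $0.00
Antacid chews $7.60: over-the-counter medication, buyer-exempt → 0% → $0.00
Photo printing (20 prints) $8.75: personal services → 3.25% → $0.28
Total tax = $1.35 + $0.28 = $1.63

$1.63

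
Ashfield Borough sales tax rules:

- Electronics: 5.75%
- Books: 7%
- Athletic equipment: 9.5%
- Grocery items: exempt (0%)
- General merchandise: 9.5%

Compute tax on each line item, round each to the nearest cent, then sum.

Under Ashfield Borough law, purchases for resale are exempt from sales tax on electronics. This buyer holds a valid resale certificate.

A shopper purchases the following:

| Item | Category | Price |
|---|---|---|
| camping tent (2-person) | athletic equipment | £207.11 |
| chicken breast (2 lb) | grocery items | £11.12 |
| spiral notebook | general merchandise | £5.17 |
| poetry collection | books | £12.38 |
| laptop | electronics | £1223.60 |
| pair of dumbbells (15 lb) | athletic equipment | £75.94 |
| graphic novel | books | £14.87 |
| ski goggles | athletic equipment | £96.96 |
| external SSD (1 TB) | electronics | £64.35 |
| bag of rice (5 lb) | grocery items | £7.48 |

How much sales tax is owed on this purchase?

£38.50

Camping tent (2-person) £207.11: athletic equipment → 9.5% → £19.68
Chicken breast (2 lb) £11.12: grocery items → 0% → £0.00
Spiral notebook £5.17: general merchandise → 9.5% → £0.49
Poetry collection £12.38: books → 7% → £0.87
Laptop £1223.60: electronics, buyer-exempt → 0% → £0.00
Pair of dumbbells (15 lb) £75.94: athletic equipment → 9.5% → £7.21
Graphic novel £14.87: books → 7% → £1.04
Ski goggles £96.96: athletic equipment → 9.5% → £9.21
External SSD (1 TB) £64.35: electronics, buyer-exempt → 0% → £0.00
Bag of rice (5 lb) £7.48: grocery items → 0% → £0.00
Total tax = £19.68 + £0.49 + £0.87 + £7.21 + £1.04 + £9.21 = £38.50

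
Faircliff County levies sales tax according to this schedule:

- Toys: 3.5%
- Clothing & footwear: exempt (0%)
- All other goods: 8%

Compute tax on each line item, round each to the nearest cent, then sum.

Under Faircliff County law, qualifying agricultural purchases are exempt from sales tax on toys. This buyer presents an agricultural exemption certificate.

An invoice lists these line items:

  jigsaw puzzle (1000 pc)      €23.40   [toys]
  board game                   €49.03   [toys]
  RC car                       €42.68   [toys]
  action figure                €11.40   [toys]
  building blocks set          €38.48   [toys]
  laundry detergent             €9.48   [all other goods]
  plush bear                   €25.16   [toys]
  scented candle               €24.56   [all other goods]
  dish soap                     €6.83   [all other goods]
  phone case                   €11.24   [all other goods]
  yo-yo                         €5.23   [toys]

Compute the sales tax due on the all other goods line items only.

€4.17

Laundry detergent €9.48: all other goods → 8% → €0.76
Scented candle €24.56: all other goods → 8% → €1.96
Dish soap €6.83: all other goods → 8% → €0.55
Phone case €11.24: all other goods → 8% → €0.90
Tax on all other goods = €0.76 + €1.96 + €0.55 + €0.90 = €4.17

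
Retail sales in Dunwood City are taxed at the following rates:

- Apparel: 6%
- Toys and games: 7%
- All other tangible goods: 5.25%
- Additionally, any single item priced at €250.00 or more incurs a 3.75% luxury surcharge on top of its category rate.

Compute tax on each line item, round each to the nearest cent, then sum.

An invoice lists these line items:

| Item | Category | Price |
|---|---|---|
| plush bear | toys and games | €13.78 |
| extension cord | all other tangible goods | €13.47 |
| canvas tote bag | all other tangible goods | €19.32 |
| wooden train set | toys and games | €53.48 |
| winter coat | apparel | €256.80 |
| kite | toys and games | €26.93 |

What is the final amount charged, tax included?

Plush bear €13.78: toys and games → 7% → €0.96
Extension cord €13.47: all other tangible goods → 5.25% → €0.71
Canvas tote bag €19.32: all other tangible goods → 5.25% → €1.01
Wooden train set €53.48: toys and games → 7% → €3.74
Winter coat €256.80: apparel → 6% + 3.75% surcharge = 9.75% → €25.04
Kite €26.93: toys and games → 7% → €1.89
Subtotal = €383.78; tax = €33.35; total due = €417.13

€417.13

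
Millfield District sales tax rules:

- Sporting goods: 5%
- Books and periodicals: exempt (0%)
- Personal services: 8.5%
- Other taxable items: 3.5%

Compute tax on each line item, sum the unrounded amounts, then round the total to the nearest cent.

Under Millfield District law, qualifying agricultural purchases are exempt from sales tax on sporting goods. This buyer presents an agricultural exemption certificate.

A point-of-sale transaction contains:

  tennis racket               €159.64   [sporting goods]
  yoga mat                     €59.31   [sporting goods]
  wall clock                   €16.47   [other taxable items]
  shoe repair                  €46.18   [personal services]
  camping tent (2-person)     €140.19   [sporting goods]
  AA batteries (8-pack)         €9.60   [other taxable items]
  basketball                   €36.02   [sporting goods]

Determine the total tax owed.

€4.84

Tennis racket €159.64: sporting goods, buyer-exempt → 0% → €0.00
Yoga mat €59.31: sporting goods, buyer-exempt → 0% → €0.00
Wall clock €16.47: other taxable items → 3.5% → €0.57645
Shoe repair €46.18: personal services → 8.5% → €3.9253
Camping tent (2-person) €140.19: sporting goods, buyer-exempt → 0% → €0.00
AA batteries (8-pack) €9.60: other taxable items → 3.5% → €0.336
Basketball €36.02: sporting goods, buyer-exempt → 0% → €0.00
Unrounded tax sum = €4.83775 → €4.84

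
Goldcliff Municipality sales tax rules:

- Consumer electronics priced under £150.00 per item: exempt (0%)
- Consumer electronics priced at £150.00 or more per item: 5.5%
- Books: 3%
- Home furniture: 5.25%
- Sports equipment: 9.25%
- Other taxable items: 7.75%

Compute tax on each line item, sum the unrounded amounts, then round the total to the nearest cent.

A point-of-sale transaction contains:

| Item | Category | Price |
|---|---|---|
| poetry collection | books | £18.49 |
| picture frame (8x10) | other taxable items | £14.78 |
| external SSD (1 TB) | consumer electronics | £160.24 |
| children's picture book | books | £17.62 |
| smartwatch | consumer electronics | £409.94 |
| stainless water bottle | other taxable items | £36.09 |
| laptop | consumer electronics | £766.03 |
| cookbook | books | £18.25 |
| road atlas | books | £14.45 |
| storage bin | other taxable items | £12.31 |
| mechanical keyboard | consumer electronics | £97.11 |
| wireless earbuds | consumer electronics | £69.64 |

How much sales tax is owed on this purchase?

Poetry collection £18.49: books → 3% → £0.5547
Picture frame (8x10) £14.78: other taxable items → 7.75% → £1.14545
External SSD (1 TB) £160.24: consumer electronics, £150.00 or more → 5.5% → £8.8132
Children's picture book £17.62: books → 3% → £0.5286
Smartwatch £409.94: consumer electronics, £150.00 or more → 5.5% → £22.5467
Stainless water bottle £36.09: other taxable items → 7.75% → £2.796975
Laptop £766.03: consumer electronics, £150.00 or more → 5.5% → £42.13165
Cookbook £18.25: books → 3% → £0.5475
Road atlas £14.45: books → 3% → £0.4335
Storage bin £12.31: other taxable items → 7.75% → £0.954025
Mechanical keyboard £97.11: consumer electronics, under £150.00 → 0% → £0.00
Wireless earbuds £69.64: consumer electronics, under £150.00 → 0% → £0.00
Unrounded tax sum = £80.4523 → £80.45

£80.45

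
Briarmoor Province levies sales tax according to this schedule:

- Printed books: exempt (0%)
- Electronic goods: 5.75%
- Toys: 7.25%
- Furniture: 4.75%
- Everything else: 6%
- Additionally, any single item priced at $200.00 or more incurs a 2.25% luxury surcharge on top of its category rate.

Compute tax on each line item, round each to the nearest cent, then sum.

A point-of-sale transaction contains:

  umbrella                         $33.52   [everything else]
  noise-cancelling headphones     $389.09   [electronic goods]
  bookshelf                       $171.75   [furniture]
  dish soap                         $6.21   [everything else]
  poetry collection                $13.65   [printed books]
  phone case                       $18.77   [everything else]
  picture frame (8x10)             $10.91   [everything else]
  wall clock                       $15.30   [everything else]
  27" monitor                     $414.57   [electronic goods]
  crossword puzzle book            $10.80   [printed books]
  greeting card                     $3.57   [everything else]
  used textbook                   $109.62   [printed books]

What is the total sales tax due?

$77.75

Umbrella $33.52: everything else → 6% → $2.01
Noise-cancelling headphones $389.09: electronic goods → 5.75% + 2.25% surcharge = 8% → $31.13
Bookshelf $171.75: furniture → 4.75% → $8.16
Dish soap $6.21: everything else → 6% → $0.37
Poetry collection $13.65: printed books → 0% → $0.00
Phone case $18.77: everything else → 6% → $1.13
Picture frame (8x10) $10.91: everything else → 6% → $0.65
Wall clock $15.30: everything else → 6% → $0.92
27" monitor $414.57: electronic goods → 5.75% + 2.25% surcharge = 8% → $33.17
Crossword puzzle book $10.80: printed books → 0% → $0.00
Greeting card $3.57: everything else → 6% → $0.21
Used textbook $109.62: printed books → 0% → $0.00
Total tax = $2.01 + $31.13 + $8.16 + $0.37 + $1.13 + $0.65 + $0.92 + $33.17 + $0.21 = $77.75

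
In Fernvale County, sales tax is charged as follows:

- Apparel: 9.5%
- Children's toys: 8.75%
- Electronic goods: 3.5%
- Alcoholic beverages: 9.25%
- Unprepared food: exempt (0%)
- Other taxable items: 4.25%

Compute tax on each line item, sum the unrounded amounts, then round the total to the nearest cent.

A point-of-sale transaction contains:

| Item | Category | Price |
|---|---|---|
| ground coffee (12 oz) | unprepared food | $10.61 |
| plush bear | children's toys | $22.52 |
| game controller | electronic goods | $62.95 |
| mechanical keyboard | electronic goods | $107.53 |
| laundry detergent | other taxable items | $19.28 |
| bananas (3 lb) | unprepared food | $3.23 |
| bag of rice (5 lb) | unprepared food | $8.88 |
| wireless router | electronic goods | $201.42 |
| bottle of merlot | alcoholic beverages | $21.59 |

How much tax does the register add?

Ground coffee (12 oz) $10.61: unprepared food → 0% → $0.00
Plush bear $22.52: children's toys → 8.75% → $1.9705
Game controller $62.95: electronic goods → 3.5% → $2.20325
Mechanical keyboard $107.53: electronic goods → 3.5% → $3.76355
Laundry detergent $19.28: other taxable items → 4.25% → $0.8194
Bananas (3 lb) $3.23: unprepared food → 0% → $0.00
Bag of rice (5 lb) $8.88: unprepared food → 0% → $0.00
Wireless router $201.42: electronic goods → 3.5% → $7.0497
Bottle of merlot $21.59: alcoholic beverages → 9.25% → $1.997075
Unrounded tax sum = $17.803475 → $17.80

$17.80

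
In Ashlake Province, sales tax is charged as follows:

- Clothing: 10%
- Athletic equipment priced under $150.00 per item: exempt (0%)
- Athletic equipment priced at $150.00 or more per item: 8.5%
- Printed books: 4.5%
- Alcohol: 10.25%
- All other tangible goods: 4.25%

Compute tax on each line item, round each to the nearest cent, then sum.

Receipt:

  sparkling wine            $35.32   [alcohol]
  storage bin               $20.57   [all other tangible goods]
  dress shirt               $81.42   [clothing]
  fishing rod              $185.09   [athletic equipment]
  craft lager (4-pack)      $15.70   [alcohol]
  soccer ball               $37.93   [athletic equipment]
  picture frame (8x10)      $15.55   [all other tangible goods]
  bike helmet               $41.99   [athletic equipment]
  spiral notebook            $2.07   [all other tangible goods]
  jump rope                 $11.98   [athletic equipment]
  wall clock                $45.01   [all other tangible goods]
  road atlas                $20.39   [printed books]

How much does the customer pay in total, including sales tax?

$546.57

Sparkling wine $35.32: alcohol → 10.25% → $3.62
Storage bin $20.57: all other tangible goods → 4.25% → $0.87
Dress shirt $81.42: clothing → 10% → $8.14
Fishing rod $185.09: athletic equipment, $150.00 or more → 8.5% → $15.73
Craft lager (4-pack) $15.70: alcohol → 10.25% → $1.61
Soccer ball $37.93: athletic equipment, under $150.00 → 0% → $0.00
Picture frame (8x10) $15.55: all other tangible goods → 4.25% → $0.66
Bike helmet $41.99: athletic equipment, under $150.00 → 0% → $0.00
Spiral notebook $2.07: all other tangible goods → 4.25% → $0.09
Jump rope $11.98: athletic equipment, under $150.00 → 0% → $0.00
Wall clock $45.01: all other tangible goods → 4.25% → $1.91
Road atlas $20.39: printed books → 4.5% → $0.92
Subtotal = $513.02; tax = $33.55; total due = $546.57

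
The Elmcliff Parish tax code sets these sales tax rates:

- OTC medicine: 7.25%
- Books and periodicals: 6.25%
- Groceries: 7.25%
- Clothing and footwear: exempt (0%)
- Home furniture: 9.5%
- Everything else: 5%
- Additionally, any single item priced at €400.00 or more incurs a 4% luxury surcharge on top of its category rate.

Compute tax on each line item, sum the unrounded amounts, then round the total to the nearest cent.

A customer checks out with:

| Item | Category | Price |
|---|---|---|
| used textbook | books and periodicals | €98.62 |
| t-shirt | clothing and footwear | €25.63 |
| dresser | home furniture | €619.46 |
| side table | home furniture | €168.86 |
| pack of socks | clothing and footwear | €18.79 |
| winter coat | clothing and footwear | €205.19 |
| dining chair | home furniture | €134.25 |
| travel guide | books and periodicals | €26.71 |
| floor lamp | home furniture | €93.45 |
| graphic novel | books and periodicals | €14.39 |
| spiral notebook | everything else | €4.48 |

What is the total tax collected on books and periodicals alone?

Used textbook €98.62: books and periodicals → 6.25% → €6.16375
Travel guide €26.71: books and periodicals → 6.25% → €1.669375
Graphic novel €14.39: books and periodicals → 6.25% → €0.899375
Tax on books and periodicals: unrounded sum = €8.7325 → €8.73

€8.73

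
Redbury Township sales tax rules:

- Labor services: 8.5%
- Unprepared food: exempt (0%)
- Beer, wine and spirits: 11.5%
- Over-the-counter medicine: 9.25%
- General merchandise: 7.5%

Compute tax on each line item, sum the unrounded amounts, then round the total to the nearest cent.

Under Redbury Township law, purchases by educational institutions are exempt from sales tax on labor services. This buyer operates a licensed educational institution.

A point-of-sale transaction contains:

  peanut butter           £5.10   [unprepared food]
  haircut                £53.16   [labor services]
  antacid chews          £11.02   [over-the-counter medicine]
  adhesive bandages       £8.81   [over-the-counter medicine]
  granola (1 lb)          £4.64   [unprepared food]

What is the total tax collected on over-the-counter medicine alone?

Antacid chews £11.02: over-the-counter medicine → 9.25% → £1.01935
Adhesive bandages £8.81: over-the-counter medicine → 9.25% → £0.814925
Tax on over-the-counter medicine: unrounded sum = £1.834275 → £1.83

£1.83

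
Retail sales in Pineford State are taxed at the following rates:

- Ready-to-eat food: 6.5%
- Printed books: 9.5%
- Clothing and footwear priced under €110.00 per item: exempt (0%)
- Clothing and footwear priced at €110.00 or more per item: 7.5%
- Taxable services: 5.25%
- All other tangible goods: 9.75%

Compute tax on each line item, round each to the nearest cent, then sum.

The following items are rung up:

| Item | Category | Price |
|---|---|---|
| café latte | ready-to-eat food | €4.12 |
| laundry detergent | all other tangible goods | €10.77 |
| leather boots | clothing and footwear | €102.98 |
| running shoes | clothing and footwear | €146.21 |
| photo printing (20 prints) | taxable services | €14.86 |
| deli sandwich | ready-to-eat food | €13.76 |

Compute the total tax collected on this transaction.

€13.96

Café latte €4.12: ready-to-eat food → 6.5% → €0.27
Laundry detergent €10.77: all other tangible goods → 9.75% → €1.05
Leather boots €102.98: clothing and footwear, under €110.00 → 0% → €0.00
Running shoes €146.21: clothing and footwear, €110.00 or more → 7.5% → €10.97
Photo printing (20 prints) €14.86: taxable services → 5.25% → €0.78
Deli sandwich €13.76: ready-to-eat food → 6.5% → €0.89
Total tax = €0.27 + €1.05 + €10.97 + €0.78 + €0.89 = €13.96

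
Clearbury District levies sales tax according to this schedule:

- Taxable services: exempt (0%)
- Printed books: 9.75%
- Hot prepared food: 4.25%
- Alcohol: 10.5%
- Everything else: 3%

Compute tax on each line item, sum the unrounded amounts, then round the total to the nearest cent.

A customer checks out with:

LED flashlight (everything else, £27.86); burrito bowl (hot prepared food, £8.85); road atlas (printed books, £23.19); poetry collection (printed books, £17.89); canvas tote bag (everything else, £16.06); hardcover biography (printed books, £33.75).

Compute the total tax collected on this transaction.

£8.99

LED flashlight £27.86: everything else → 3% → £0.8358
Burrito bowl £8.85: hot prepared food → 4.25% → £0.376125
Road atlas £23.19: printed books → 9.75% → £2.261025
Poetry collection £17.89: printed books → 9.75% → £1.744275
Canvas tote bag £16.06: everything else → 3% → £0.4818
Hardcover biography £33.75: printed books → 9.75% → £3.290625
Unrounded tax sum = £8.98965 → £8.99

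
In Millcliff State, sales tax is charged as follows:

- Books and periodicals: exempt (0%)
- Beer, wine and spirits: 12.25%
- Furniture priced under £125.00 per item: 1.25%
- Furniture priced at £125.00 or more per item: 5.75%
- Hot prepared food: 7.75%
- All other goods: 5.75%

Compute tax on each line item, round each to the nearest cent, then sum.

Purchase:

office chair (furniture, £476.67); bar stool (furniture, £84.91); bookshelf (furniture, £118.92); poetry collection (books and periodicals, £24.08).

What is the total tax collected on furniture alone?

£29.96

Office chair £476.67: furniture, £125.00 or more → 5.75% → £27.41
Bar stool £84.91: furniture, under £125.00 → 1.25% → £1.06
Bookshelf £118.92: furniture, under £125.00 → 1.25% → £1.49
Tax on furniture = £27.41 + £1.06 + £1.49 = £29.96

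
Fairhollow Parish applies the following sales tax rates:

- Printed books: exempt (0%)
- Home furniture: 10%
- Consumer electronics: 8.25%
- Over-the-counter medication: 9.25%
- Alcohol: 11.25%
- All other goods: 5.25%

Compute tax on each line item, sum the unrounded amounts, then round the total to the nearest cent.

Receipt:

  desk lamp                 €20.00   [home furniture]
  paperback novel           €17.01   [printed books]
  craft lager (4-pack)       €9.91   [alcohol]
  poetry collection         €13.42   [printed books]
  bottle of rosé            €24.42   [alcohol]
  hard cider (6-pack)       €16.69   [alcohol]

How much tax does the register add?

Desk lamp €20.00: home furniture → 10% → €2.00
Paperback novel €17.01: printed books → 0% → €0.00
Craft lager (4-pack) €9.91: alcohol → 11.25% → €1.114875
Poetry collection €13.42: printed books → 0% → €0.00
Bottle of rosé €24.42: alcohol → 11.25% → €2.74725
Hard cider (6-pack) €16.69: alcohol → 11.25% → €1.877625
Unrounded tax sum = €7.73975 → €7.74

€7.74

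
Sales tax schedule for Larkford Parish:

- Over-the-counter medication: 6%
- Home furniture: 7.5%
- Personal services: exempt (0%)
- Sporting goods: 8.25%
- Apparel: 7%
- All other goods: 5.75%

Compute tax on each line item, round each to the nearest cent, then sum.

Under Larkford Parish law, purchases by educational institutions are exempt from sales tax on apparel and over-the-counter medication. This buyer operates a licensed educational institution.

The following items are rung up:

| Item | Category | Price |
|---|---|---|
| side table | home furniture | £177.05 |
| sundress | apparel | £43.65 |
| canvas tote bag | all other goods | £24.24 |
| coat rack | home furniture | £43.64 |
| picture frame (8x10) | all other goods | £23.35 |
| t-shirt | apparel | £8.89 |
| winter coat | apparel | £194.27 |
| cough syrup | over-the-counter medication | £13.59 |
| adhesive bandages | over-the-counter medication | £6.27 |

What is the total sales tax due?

Side table £177.05: home furniture → 7.5% → £13.28
Sundress £43.65: apparel, buyer-exempt → 0% → £0.00
Canvas tote bag £24.24: all other goods → 5.75% → £1.39
Coat rack £43.64: home furniture → 7.5% → £3.27
Picture frame (8x10) £23.35: all other goods → 5.75% → £1.34
T-shirt £8.89: apparel, buyer-exempt → 0% → £0.00
Winter coat £194.27: apparel, buyer-exempt → 0% → £0.00
Cough syrup £13.59: over-the-counter medication, buyer-exempt → 0% → £0.00
Adhesive bandages £6.27: over-the-counter medication, buyer-exempt → 0% → £0.00
Total tax = £13.28 + £1.39 + £3.27 + £1.34 = £19.28

£19.28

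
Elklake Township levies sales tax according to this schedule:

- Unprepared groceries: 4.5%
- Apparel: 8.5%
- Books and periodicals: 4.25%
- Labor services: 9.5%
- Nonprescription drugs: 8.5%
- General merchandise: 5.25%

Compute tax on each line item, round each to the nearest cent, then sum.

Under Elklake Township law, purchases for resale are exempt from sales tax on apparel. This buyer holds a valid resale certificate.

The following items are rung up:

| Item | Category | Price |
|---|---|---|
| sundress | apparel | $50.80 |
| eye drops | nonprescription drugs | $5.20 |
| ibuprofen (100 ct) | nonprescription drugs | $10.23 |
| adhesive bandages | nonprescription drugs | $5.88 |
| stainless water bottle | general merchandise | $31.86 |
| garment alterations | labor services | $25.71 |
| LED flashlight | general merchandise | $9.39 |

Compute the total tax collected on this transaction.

Sundress $50.80: apparel, buyer-exempt → 0% → $0.00
Eye drops $5.20: nonprescription drugs → 8.5% → $0.44
Ibuprofen (100 ct) $10.23: nonprescription drugs → 8.5% → $0.87
Adhesive bandages $5.88: nonprescription drugs → 8.5% → $0.50
Stainless water bottle $31.86: general merchandise → 5.25% → $1.67
Garment alterations $25.71: labor services → 9.5% → $2.44
LED flashlight $9.39: general merchandise → 5.25% → $0.49
Total tax = $0.44 + $0.87 + $0.50 + $1.67 + $2.44 + $0.49 = $6.41

$6.41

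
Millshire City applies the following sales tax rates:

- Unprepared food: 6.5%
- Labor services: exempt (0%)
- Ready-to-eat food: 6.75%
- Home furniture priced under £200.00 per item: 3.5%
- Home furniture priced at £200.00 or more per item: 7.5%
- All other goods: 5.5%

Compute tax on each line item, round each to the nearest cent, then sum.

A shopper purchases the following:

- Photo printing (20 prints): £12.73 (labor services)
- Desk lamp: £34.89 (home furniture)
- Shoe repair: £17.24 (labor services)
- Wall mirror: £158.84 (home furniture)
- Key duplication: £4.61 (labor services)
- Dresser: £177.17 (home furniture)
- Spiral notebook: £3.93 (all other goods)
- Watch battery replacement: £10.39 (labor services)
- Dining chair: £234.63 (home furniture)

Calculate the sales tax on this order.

£30.80

Photo printing (20 prints) £12.73: labor services → 0% → £0.00
Desk lamp £34.89: home furniture, under £200.00 → 3.5% → £1.22
Shoe repair £17.24: labor services → 0% → £0.00
Wall mirror £158.84: home furniture, under £200.00 → 3.5% → £5.56
Key duplication £4.61: labor services → 0% → £0.00
Dresser £177.17: home furniture, under £200.00 → 3.5% → £6.20
Spiral notebook £3.93: all other goods → 5.5% → £0.22
Watch battery replacement £10.39: labor services → 0% → £0.00
Dining chair £234.63: home furniture, £200.00 or more → 7.5% → £17.60
Total tax = £1.22 + £5.56 + £6.20 + £0.22 + £17.60 = £30.80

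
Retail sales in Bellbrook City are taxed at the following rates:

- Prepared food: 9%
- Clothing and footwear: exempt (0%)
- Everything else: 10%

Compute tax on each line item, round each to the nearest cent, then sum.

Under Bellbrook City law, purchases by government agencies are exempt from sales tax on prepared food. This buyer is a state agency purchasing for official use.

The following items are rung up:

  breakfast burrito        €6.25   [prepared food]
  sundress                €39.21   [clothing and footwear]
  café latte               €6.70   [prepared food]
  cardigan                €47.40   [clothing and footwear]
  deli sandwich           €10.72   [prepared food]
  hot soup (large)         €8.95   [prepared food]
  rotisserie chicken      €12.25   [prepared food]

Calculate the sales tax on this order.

€0.00

Breakfast burrito €6.25: prepared food, buyer-exempt → 0% → €0.00
Sundress €39.21: clothing and footwear → 0% → €0.00
Café latte €6.70: prepared food, buyer-exempt → 0% → €0.00
Cardigan €47.40: clothing and footwear → 0% → €0.00
Deli sandwich €10.72: prepared food, buyer-exempt → 0% → €0.00
Hot soup (large) €8.95: prepared food, buyer-exempt → 0% → €0.00
Rotisserie chicken €12.25: prepared food, buyer-exempt → 0% → €0.00
Total tax = €0.00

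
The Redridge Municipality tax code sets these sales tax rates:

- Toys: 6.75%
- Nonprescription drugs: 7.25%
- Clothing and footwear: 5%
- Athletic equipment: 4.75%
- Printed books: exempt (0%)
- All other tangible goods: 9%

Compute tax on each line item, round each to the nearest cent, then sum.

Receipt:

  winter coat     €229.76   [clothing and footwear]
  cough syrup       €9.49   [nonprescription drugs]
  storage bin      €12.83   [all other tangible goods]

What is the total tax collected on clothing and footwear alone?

Winter coat €229.76: clothing and footwear → 5% → €11.49
Tax on clothing and footwear = €11.49

€11.49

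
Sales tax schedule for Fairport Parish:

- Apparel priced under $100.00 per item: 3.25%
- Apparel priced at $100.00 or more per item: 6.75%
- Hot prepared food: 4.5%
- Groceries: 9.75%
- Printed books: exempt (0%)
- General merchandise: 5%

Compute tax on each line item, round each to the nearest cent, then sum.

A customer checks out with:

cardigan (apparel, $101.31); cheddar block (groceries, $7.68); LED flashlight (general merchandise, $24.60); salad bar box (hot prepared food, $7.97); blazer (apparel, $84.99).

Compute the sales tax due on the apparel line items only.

$9.60

Cardigan $101.31: apparel, $100.00 or more → 6.75% → $6.84
Blazer $84.99: apparel, under $100.00 → 3.25% → $2.76
Tax on apparel = $6.84 + $2.76 = $9.60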